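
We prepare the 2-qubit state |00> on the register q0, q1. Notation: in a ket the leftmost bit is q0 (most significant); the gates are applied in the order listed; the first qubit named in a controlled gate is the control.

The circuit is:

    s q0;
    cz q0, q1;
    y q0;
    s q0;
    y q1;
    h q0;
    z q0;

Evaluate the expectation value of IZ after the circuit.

The expectation value of IZ is -1.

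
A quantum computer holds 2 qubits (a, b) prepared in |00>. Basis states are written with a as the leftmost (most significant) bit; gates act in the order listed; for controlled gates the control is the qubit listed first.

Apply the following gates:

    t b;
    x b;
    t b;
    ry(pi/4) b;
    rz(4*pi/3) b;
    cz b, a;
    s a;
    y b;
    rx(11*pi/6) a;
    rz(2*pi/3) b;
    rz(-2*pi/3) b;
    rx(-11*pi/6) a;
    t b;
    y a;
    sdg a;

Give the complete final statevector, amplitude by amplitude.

The final amplitudes are 0 on |00>, 0 on |01>, sqrt(sqrt(2) + 2)*exp(5*I*pi/12)/2 on |10>, -sqrt(2 - sqrt(2))*exp(I*pi/3)/2 on |11>. Key observation: the block from step 9 through step 12 cancels to the identity and can be dropped.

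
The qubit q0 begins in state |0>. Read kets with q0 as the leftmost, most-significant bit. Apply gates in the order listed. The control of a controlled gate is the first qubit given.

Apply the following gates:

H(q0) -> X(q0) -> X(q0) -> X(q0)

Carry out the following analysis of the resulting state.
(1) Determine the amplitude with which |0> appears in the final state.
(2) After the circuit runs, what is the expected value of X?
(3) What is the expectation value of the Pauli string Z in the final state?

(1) |0> carries amplitude sqrt(2)/2 in the final state.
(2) In the final state, X has expectation 1.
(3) The expectation value of Z is 0.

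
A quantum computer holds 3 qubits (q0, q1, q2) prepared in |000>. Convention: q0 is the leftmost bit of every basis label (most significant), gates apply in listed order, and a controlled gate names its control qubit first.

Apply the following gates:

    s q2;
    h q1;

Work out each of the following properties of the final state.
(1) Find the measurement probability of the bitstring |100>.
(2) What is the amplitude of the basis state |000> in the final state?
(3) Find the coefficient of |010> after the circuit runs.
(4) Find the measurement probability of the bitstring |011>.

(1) Outcome |100> occurs with probability 0.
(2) The amplitude on |000> is sqrt(2)/2.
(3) The final state's coefficient on |010> equals sqrt(2)/2.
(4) A full measurement returns |011> with probability 0.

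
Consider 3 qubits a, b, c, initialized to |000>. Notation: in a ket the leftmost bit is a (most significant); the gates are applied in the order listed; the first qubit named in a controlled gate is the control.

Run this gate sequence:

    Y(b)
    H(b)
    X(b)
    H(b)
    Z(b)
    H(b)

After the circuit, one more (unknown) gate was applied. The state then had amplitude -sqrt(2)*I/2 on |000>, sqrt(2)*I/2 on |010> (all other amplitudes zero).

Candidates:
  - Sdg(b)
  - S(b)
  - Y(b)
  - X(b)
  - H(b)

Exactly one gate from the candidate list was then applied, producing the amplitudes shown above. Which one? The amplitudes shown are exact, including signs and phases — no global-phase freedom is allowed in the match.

It was X(b) that produced the state shown. Key observation: steps 2-5 multiply out to the identity, so the circuit reduces to the remaining gates.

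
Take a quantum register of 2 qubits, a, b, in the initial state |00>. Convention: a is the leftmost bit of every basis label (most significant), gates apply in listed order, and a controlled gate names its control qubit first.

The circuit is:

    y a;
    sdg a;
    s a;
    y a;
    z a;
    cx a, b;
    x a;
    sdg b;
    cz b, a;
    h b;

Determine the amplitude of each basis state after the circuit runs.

The resulting statevector has amplitude 0 on |00>, 0 on |01>, sqrt(2)/2 on |10>, sqrt(2)/2 on |11>.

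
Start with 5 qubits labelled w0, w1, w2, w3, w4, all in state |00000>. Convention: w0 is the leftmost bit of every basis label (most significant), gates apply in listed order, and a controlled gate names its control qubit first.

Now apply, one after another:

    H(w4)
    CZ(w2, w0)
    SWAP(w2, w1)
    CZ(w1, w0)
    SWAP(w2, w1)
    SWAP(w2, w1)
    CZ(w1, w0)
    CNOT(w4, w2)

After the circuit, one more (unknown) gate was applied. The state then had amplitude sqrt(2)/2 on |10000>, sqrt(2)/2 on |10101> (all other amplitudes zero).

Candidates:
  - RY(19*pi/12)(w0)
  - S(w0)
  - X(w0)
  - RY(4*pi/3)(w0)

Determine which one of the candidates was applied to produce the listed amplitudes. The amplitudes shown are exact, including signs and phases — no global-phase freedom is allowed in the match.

It was X(w0) that produced the state shown. Key observation: steps 4-7 multiply out to the identity, so the circuit reduces to the remaining gates.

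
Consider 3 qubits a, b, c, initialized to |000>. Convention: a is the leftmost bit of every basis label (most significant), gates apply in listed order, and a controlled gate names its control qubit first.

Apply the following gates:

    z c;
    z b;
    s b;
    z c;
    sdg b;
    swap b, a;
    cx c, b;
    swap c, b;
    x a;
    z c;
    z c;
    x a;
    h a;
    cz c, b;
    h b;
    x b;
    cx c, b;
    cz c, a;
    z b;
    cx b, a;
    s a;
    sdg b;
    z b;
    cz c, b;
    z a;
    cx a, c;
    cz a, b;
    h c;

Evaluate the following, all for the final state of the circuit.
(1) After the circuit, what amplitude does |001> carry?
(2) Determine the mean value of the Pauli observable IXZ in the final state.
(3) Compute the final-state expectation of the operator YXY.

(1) The amplitude on |001> is sqrt(2)/4. Key observation: the block from step 9 through step 12 cancels to the identity and can be dropped.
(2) In the final state, IXZ has expectation 0.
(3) The expectation value of YXY is 1.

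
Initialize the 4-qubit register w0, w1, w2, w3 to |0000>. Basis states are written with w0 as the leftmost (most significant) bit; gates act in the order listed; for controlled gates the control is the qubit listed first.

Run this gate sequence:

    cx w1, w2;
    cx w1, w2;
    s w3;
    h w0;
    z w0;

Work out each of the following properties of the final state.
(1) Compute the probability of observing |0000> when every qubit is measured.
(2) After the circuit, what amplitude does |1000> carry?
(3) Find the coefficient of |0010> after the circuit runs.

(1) Outcome |0000> occurs with probability 1/2. Key observation: the block from step 1 through step 2 cancels to the identity and can be dropped.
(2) The final state's coefficient on |1000> equals -sqrt(2)/2.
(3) |0010> carries amplitude 0 in the final state.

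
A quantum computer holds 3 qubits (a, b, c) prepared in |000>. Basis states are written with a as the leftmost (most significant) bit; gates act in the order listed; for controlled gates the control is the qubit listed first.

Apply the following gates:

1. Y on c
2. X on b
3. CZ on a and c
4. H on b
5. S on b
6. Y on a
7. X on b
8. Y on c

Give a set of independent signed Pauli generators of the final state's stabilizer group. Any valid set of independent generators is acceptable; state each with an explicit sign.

One valid set of independent stabilizer generators is +IYI, -ZII, +IIZ (any independent generating set of the same group is equally correct).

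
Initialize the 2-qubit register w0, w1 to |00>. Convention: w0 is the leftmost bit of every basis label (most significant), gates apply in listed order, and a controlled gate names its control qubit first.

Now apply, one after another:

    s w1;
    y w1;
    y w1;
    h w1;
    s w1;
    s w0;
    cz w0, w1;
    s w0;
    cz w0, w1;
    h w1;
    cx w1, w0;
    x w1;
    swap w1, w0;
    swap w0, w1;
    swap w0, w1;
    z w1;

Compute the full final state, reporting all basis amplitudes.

After the circuit, the state carries amplitude 0 on |00>, -1/2 + I/2 on |01>, 1/2 + I/2 on |10>, 0 on |11>.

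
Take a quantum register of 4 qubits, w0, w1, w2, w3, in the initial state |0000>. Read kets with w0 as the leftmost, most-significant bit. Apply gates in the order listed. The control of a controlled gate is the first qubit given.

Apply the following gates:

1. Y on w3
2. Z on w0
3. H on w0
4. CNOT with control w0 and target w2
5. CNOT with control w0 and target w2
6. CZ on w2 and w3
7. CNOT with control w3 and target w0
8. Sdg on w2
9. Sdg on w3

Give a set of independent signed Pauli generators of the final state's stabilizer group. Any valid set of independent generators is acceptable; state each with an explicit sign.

The final state is stabilized by the group generated by +XIII, +IZII, +IIZI, -IIIZ; other independent generating sets are equally valid.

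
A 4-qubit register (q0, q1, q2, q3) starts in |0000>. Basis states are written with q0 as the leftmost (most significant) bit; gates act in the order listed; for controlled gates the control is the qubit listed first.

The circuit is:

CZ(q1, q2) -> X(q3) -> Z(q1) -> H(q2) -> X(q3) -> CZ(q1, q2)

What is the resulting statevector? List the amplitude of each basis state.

The resulting statevector has amplitude sqrt(2)/2 on |0000>, sqrt(2)/2 on |0010>, and 0 on every other basis state.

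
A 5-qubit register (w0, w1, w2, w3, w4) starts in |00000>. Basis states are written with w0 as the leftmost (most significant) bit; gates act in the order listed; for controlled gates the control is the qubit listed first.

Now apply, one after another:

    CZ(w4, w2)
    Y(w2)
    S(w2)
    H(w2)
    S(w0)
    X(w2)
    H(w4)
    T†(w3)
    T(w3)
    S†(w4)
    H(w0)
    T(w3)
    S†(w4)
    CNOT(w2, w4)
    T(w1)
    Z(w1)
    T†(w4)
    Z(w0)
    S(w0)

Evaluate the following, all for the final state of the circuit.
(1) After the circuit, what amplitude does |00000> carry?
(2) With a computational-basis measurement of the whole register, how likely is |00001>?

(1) The final state's coefficient on |00000> equals sqrt(2)/4.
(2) Outcome |00001> occurs with probability 1/8.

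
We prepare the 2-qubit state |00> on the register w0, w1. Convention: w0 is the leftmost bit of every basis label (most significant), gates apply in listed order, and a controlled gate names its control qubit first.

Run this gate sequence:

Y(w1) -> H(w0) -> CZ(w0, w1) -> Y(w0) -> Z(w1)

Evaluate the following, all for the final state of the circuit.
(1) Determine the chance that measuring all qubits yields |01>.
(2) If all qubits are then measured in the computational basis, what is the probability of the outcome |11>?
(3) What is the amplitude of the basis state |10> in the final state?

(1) A full measurement returns |01> with probability 1/2.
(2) Outcome |11> occurs with probability 1/2.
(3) The amplitude on |10> is 0.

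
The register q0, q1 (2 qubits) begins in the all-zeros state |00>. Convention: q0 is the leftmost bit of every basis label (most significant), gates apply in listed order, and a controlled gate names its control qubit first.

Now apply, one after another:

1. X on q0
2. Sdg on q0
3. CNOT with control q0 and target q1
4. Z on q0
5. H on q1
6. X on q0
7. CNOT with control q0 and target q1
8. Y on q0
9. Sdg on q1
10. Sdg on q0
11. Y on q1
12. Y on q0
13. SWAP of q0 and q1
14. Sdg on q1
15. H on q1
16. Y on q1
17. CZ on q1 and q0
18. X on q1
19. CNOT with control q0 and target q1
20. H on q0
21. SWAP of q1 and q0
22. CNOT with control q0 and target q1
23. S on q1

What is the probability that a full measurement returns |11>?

Outcome |11> occurs with probability 1/4.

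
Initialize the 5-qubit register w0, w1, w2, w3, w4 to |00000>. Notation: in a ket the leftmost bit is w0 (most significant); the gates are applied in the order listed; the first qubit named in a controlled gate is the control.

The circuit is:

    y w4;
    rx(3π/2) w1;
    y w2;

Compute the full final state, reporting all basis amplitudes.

The final amplitudes are sqrt(2)/2 on |00101>, sqrt(2)*I/2 on |01101>, and 0 on every other basis state.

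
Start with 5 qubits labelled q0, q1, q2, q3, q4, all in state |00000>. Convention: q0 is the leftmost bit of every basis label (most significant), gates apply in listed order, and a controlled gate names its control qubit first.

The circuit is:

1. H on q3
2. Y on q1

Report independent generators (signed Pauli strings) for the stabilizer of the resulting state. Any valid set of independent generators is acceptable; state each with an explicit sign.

The stabilizer group can be generated by +IIIXI, +ZIIII, -IZIII, +IIZII, +IIIIZ, among other valid generating sets.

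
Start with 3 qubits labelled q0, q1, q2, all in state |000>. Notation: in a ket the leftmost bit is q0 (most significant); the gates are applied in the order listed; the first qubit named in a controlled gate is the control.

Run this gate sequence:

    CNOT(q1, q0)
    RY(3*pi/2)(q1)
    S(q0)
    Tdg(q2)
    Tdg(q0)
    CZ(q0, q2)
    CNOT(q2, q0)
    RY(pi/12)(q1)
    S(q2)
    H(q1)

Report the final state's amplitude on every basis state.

The resulting statevector has amplitude -sqrt(sqrt(2) + 2)/4 + sqrt(6 - 3*sqrt(2))/4 on |000>, -sqrt(3*sqrt(2) + 6)/4 - sqrt(2 - sqrt(2))/4 on |010>, and 0 on every other basis state.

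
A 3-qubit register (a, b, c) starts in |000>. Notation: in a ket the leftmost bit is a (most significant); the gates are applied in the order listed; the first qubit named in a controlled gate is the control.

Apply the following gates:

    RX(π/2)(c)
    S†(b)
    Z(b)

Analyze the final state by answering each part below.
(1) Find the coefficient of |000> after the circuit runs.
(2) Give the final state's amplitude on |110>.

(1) |000> carries amplitude sqrt(2)/2 in the final state.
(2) |110> carries amplitude 0 in the final state.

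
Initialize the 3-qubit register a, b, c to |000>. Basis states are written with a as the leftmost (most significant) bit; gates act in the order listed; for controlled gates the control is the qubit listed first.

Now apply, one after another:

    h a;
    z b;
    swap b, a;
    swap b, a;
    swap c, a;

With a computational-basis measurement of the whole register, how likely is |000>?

A full measurement returns |000> with probability 1/2.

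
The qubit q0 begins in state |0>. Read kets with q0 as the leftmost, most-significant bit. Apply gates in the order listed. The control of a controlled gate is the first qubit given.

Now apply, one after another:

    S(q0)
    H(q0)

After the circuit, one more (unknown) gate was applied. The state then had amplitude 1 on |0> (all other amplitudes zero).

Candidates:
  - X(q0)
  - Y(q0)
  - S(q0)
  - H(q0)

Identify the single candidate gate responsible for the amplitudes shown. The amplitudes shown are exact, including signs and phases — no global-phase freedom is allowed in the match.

The applied gate was H(q0).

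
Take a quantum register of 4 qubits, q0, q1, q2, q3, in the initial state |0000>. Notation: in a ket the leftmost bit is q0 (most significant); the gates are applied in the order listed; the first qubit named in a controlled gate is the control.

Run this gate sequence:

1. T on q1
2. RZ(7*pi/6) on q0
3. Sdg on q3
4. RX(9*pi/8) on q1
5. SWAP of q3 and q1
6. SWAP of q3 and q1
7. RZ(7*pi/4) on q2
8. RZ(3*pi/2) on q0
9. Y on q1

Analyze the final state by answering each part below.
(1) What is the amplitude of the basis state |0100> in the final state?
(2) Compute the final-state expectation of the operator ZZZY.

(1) The amplitude on |0100> is -exp(7*I*pi/24)*sin(pi/16). Key observation: gates 5-6 undo each other exactly, leaving only the rest of the circuit to track.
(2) The observable ZZZY averages to 0.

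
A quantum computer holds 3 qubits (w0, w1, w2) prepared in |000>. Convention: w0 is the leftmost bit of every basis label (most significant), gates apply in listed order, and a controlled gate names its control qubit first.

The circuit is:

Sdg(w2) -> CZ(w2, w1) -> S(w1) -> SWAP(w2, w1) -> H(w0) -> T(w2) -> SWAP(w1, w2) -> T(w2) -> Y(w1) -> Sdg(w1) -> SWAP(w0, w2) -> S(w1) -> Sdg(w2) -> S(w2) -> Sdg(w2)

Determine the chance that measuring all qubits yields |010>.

A full measurement returns |010> with probability 1/2. Key observation: the block from step 14 through step 15 cancels to the identity and can be dropped.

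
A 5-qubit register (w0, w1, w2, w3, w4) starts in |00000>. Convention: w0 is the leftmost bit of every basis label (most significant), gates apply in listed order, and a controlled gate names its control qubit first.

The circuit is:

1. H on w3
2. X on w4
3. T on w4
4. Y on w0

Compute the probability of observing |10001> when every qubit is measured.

The probability of measuring |10001> is 1/2.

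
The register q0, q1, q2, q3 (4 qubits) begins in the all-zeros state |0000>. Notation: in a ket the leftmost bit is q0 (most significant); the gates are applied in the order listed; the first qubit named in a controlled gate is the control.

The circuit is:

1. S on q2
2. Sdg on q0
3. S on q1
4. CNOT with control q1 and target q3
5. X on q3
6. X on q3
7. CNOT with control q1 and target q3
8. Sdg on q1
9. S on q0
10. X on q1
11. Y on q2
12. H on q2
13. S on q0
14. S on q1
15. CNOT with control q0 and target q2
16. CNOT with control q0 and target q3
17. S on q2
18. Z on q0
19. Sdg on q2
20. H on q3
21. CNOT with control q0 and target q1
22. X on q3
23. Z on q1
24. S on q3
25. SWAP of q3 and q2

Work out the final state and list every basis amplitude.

The resulting statevector has amplitude 1/2 on |0100>, -1/2 on |0101>, I/2 on |0110>, -I/2 on |0111>, and 0 on every other basis state.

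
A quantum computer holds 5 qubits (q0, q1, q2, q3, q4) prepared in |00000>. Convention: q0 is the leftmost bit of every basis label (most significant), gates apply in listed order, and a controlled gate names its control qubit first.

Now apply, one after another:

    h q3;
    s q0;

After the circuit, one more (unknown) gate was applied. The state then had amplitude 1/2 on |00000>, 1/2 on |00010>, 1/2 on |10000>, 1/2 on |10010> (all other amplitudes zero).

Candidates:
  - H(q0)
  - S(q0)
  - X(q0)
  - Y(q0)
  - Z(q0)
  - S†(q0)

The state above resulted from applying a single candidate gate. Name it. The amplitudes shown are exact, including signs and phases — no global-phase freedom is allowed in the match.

The applied gate was H(q0).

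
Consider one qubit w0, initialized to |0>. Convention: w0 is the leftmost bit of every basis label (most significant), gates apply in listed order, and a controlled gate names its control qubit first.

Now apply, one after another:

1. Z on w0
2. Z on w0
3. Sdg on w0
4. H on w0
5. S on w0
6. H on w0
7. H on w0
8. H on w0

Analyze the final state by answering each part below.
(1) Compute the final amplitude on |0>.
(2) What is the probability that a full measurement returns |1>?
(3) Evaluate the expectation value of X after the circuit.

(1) |0> carries amplitude 1/2 + I/2 in the final state.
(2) A full measurement returns |1> with probability 1/2.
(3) In the final state, X has expectation 0.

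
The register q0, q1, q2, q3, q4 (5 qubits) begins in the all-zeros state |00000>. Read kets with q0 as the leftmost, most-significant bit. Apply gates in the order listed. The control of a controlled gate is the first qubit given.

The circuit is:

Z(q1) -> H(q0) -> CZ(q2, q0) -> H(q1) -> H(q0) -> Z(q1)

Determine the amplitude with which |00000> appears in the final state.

The amplitude on |00000> is sqrt(2)/2.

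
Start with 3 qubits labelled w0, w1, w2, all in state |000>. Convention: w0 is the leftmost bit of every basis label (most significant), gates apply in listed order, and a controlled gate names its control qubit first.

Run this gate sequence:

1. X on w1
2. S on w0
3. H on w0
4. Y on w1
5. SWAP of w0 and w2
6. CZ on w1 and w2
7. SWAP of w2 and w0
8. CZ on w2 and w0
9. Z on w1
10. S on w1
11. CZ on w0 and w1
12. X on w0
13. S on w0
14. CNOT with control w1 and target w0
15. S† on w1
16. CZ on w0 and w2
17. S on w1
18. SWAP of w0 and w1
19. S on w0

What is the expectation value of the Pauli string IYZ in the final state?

In the final state, IYZ has expectation 1.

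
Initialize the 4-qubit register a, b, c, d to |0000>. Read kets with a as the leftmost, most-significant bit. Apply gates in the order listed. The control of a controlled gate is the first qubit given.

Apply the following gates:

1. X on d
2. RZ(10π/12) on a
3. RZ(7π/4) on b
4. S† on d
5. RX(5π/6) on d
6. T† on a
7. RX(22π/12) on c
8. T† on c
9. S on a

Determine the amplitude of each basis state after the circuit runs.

The final amplitudes are (sqrt(3) + 2)*exp(17*I*pi/24)/4 on |0000>, -exp(5*I*pi/24)/4 on |0001>, exp(23*I*pi/24)/4 on |0010>, (-2 + sqrt(3))*exp(11*I*pi/24)/4 on |0011>, and 0 on every other basis state.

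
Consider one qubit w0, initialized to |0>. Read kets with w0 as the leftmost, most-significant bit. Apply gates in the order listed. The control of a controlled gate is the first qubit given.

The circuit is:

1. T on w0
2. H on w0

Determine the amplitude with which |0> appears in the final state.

The amplitude on |0> is sqrt(2)/2.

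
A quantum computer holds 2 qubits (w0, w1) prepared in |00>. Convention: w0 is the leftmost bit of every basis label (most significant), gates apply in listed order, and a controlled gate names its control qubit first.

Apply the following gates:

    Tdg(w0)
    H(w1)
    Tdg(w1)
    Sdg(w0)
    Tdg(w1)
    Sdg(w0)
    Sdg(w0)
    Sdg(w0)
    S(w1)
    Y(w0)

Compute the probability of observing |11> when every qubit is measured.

Outcome |11> occurs with probability 1/2.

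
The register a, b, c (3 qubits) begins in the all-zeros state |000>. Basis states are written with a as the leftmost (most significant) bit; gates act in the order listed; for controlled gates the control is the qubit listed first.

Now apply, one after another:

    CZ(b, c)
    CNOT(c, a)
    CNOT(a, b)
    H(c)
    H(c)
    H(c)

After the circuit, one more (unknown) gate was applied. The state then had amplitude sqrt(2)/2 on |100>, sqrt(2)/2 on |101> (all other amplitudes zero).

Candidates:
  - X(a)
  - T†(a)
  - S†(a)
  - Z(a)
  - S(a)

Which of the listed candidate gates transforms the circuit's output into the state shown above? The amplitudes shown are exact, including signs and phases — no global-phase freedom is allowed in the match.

It was X(a) that produced the state shown. Key observation: steps 5-6 multiply out to the identity, so the circuit reduces to the remaining gates.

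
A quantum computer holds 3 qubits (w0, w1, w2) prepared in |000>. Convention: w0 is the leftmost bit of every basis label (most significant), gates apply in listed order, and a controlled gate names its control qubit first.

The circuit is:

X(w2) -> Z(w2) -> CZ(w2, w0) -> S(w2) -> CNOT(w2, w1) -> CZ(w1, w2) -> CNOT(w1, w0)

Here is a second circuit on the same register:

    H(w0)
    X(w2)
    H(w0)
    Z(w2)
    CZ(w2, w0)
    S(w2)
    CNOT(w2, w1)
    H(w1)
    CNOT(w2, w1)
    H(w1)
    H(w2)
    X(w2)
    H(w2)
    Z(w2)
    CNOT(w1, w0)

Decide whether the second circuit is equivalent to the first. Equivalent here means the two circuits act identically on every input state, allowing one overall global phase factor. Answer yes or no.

Yes: on every input state the two circuits agree up to one overall phase factor.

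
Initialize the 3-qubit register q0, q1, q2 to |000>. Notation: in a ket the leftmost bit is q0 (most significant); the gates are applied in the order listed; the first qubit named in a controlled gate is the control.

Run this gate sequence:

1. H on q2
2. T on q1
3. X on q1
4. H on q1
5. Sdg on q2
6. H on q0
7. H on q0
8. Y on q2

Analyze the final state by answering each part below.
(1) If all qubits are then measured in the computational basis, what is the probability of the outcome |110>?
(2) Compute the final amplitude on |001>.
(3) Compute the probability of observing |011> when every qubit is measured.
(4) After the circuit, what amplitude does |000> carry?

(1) The probability of measuring |110> is 0. Key observation: steps 6-7 multiply out to the identity, so the circuit reduces to the remaining gates.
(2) The final state's coefficient on |001> equals I/2.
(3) Outcome |011> occurs with probability 1/4.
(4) The final state's coefficient on |000> equals -1/2.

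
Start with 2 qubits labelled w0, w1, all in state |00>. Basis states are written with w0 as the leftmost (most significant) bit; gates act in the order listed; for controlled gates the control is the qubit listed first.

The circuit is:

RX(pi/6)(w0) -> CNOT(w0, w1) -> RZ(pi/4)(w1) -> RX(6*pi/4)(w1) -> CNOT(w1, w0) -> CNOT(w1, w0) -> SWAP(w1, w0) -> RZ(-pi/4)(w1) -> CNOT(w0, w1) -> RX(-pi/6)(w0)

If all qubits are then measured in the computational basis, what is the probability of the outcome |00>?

A full measurement returns |00> with probability 1/2.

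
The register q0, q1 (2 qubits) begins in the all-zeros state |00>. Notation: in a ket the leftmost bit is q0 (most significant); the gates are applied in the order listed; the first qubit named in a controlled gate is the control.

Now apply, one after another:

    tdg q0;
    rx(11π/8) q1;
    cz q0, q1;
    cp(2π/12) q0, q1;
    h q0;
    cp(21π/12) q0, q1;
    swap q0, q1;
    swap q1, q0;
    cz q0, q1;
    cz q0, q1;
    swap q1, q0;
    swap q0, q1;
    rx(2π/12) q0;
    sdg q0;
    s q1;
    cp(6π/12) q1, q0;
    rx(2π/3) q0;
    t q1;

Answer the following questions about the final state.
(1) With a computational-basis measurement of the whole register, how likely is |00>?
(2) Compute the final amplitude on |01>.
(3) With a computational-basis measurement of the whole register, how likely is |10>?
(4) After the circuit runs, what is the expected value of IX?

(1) The probability of measuring |00> is (2 - sqrt(3))*(2 - sqrt(2 - sqrt(2)))/16.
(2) The final state's coefficient on |01> equals (-sqrt(3)*I - I - exp(I*pi/4) + sqrt(3)*exp(I*pi/4))*sin(5*pi/16)/4.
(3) The probability of measuring |10> is (2 - sqrt(2 - sqrt(2)))*(sqrt(3) + 2)/16.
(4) The observable IX averages to sqrt(sqrt(2) + 2)*(-sqrt(6) - 1 + sqrt(3))/16.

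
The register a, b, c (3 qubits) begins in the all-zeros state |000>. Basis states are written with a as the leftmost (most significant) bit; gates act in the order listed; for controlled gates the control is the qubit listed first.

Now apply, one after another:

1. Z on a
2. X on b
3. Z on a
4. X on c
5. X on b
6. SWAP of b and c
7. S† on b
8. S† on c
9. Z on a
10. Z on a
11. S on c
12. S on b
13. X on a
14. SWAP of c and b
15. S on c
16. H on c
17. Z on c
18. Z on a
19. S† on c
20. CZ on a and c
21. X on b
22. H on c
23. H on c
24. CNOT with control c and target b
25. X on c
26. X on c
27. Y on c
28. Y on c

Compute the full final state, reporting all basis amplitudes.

The final amplitudes are sqrt(2)/2 on |101>, -sqrt(2)*I/2 on |110>, and 0 on every other basis state.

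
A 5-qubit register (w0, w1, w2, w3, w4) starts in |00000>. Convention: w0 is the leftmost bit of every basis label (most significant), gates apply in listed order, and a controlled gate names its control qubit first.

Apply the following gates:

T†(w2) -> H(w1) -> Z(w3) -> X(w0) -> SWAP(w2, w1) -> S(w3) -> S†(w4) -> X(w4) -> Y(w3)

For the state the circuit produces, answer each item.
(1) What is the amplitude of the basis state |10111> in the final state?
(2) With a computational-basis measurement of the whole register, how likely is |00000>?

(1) The amplitude on |10111> is sqrt(2)*I/2.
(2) The probability of measuring |00000> is 0.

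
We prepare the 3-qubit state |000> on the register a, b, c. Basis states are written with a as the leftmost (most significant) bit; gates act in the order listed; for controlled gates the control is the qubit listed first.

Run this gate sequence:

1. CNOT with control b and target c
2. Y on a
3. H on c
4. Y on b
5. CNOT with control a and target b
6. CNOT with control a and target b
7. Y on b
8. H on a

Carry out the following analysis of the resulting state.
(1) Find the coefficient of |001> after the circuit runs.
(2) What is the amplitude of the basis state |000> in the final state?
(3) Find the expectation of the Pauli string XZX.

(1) The amplitude on |001> is I/2. Key observation: the block from step 4 through step 7 cancels to the identity and can be dropped.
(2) The final state's coefficient on |000> equals I/2.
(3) The observable XZX averages to -1.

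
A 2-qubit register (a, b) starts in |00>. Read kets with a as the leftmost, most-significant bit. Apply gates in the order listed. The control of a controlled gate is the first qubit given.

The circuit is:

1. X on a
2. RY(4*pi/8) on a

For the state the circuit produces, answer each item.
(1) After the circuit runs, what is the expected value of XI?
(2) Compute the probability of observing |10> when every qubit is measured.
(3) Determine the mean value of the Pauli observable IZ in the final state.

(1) In the final state, XI has expectation -1.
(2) A full measurement returns |10> with probability 1/2.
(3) The expectation value of IZ is 1.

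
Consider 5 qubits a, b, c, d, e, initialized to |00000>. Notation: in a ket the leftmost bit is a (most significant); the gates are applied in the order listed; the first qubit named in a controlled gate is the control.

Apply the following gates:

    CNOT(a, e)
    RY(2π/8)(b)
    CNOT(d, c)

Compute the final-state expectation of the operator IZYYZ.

The expectation value of IZYYZ is 0.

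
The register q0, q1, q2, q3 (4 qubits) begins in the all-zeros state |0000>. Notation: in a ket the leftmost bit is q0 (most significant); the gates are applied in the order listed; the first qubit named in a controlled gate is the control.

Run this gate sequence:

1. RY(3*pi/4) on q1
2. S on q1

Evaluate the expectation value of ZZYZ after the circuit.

In the final state, ZZYZ has expectation 0.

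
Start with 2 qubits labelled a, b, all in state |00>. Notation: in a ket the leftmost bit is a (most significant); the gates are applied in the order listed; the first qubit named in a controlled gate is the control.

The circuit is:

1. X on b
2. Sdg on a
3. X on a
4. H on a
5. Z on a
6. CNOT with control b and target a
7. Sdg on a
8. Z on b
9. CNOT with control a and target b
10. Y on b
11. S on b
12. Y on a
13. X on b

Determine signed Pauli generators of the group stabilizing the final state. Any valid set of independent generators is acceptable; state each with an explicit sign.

One valid set of independent stabilizer generators is +XX, +ZZ (any independent generating set of the same group is equally correct).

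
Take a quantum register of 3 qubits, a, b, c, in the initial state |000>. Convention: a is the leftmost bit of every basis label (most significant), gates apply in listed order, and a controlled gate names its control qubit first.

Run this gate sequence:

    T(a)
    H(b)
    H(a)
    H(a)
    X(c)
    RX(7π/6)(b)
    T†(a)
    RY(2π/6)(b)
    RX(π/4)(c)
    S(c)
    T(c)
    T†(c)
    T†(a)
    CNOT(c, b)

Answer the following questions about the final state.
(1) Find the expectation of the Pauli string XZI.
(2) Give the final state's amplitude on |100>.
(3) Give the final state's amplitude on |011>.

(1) In the final state, XZI has expectation 0.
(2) The amplitude on |100> is 0.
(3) |011> carries amplitude sqrt(sqrt(2) + 2)*(1 - 2*I + sqrt(3)*I)/8 in the final state.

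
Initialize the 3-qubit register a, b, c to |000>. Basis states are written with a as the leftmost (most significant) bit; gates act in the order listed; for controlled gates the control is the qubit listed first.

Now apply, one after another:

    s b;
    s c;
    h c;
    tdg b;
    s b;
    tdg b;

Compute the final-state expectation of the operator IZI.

The expectation value of IZI is 1.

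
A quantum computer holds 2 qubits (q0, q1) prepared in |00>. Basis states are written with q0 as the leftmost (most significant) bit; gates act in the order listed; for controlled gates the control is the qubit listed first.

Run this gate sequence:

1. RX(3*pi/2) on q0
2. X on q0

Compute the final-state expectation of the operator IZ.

The expectation value of IZ is 1.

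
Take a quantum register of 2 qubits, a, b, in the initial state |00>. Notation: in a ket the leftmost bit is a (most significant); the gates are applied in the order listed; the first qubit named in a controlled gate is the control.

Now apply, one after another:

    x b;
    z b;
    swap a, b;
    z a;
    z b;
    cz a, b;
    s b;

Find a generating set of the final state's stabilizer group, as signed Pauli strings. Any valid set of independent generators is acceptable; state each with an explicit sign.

The stabilizer group can be generated by -ZI, +IZ, among other valid generating sets.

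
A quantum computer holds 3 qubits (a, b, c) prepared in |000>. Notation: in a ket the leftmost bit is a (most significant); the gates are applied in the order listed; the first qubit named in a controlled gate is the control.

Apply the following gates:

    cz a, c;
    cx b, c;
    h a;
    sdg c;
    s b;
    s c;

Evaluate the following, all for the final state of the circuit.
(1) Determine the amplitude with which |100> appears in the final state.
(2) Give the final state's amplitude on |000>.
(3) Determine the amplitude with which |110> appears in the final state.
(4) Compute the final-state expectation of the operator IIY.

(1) The final state's coefficient on |100> equals sqrt(2)/2.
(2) The final state's coefficient on |000> equals sqrt(2)/2.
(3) The final state's coefficient on |110> equals 0.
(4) The expectation value of IIY is 0.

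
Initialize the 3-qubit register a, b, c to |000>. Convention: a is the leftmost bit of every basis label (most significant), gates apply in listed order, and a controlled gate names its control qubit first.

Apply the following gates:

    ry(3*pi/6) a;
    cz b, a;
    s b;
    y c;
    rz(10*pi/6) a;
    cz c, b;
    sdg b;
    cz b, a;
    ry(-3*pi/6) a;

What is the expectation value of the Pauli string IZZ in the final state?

In the final state, IZZ has expectation -1.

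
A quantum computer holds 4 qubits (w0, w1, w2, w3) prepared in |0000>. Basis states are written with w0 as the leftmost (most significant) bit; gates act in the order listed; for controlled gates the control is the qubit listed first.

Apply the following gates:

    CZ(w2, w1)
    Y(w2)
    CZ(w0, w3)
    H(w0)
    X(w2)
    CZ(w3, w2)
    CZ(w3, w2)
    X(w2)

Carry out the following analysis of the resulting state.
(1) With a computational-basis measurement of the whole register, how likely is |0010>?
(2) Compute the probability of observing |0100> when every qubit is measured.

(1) Outcome |0010> occurs with probability 1/2. Key observation: gates 5-8 undo each other exactly, leaving only the rest of the circuit to track.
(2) Outcome |0100> occurs with probability 0.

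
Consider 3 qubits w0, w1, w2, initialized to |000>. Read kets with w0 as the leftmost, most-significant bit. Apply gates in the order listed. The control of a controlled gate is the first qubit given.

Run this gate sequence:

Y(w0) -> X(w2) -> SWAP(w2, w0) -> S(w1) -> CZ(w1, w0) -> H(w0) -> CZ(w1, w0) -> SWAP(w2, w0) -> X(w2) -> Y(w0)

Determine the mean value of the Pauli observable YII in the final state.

The observable YII averages to 0.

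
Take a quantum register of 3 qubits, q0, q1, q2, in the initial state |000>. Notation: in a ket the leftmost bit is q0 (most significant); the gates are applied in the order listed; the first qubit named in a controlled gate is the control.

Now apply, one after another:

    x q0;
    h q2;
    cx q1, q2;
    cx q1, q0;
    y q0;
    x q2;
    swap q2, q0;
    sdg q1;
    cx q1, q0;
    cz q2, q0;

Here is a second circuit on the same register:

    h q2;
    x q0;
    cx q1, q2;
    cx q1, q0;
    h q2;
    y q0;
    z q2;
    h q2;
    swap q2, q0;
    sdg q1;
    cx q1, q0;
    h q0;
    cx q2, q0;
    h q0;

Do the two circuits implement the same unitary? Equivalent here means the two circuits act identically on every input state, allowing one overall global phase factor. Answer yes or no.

Yes: on every input state the two circuits agree up to one overall phase factor.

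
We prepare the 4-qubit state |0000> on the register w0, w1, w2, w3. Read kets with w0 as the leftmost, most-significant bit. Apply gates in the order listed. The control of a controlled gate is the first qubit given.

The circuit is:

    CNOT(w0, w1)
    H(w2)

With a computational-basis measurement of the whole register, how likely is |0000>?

Outcome |0000> occurs with probability 1/2.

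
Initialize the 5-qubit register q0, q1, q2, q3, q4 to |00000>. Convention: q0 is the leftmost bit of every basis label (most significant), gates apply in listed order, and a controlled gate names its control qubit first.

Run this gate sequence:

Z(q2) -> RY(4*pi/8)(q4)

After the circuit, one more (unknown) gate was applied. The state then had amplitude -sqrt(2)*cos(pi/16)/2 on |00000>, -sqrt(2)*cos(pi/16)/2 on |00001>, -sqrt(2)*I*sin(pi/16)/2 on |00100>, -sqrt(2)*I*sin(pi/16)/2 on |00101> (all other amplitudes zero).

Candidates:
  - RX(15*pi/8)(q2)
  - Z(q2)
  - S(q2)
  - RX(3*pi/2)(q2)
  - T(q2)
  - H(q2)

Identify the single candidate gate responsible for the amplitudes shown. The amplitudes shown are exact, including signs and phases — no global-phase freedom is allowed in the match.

It was RX(15*pi/8)(q2) that produced the state shown.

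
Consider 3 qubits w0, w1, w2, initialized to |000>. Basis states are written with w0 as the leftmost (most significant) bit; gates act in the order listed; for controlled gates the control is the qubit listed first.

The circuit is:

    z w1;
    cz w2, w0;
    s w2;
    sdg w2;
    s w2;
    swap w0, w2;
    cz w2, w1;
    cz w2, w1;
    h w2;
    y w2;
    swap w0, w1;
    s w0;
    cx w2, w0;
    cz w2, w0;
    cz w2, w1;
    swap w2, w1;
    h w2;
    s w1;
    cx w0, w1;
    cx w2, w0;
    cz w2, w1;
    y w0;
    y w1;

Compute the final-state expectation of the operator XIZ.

The expectation value of XIZ is 0. Key observation: steps 3-4 multiply out to the identity, so the circuit reduces to the remaining gates.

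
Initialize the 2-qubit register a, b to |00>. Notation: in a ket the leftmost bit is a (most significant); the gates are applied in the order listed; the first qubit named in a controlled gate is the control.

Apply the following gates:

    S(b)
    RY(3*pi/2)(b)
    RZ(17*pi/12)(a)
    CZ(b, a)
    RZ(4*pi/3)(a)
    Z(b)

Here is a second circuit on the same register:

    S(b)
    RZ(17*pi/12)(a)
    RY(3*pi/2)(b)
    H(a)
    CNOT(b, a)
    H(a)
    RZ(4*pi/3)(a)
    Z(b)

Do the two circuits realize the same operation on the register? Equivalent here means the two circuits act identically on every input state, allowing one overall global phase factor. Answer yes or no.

Yes, they are equivalent — the unitaries differ by at most a global phase.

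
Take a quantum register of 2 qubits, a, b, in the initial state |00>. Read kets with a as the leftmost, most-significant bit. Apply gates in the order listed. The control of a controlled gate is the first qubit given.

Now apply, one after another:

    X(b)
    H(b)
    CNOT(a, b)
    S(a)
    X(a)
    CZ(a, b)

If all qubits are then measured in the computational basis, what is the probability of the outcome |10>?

The probability of measuring |10> is 1/2.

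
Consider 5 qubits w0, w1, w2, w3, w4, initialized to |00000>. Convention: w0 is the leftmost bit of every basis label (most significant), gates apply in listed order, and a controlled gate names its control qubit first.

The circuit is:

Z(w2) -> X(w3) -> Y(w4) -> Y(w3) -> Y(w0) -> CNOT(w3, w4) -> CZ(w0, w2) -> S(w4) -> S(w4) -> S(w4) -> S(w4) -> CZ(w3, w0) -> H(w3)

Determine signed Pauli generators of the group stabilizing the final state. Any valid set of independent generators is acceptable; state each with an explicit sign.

One valid set of independent stabilizer generators is +IIIXI, -ZIIII, +IZIII, +IIZII, -IIIIZ (any independent generating set of the same group is equally correct).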